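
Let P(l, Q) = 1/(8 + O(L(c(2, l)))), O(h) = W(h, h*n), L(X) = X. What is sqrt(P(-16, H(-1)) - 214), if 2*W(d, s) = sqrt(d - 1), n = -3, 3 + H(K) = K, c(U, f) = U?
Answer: 6*I*sqrt(1717)/17 ≈ 14.625*I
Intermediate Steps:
H(K) = -3 + K
W(d, s) = sqrt(-1 + d)/2 (W(d, s) = sqrt(d - 1)/2 = sqrt(-1 + d)/2)
O(h) = sqrt(-1 + h)/2
P(l, Q) = 2/17 (P(l, Q) = 1/(8 + sqrt(-1 + 2)/2) = 1/(8 + sqrt(1)/2) = 1/(8 + (1/2)*1) = 1/(8 + 1/2) = 1/(17/2) = 2/17)
sqrt(P(-16, H(-1)) - 214) = sqrt(2/17 - 214) = sqrt(-3636/17) = 6*I*sqrt(1717)/17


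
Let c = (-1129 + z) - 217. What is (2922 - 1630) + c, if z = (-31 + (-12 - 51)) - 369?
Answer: -517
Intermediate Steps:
z = -463 (z = (-31 - 63) - 369 = -94 - 369 = -463)
c = -1809 (c = (-1129 - 463) - 217 = -1592 - 217 = -1809)
(2922 - 1630) + c = (2922 - 1630) - 1809 = 1292 - 1809 = -517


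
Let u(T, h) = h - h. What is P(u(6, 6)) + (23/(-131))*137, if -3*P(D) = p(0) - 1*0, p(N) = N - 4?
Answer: -8929/393 ≈ -22.720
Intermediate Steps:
p(N) = -4 + N
u(T, h) = 0
P(D) = 4/3 (P(D) = -((-4 + 0) - 1*0)/3 = -(-4 + 0)/3 = -⅓*(-4) = 4/3)
P(u(6, 6)) + (23/(-131))*137 = 4/3 + (23/(-131))*137 = 4/3 + (23*(-1/131))*137 = 4/3 - 23/131*137 = 4/3 - 3151/131 = -8929/393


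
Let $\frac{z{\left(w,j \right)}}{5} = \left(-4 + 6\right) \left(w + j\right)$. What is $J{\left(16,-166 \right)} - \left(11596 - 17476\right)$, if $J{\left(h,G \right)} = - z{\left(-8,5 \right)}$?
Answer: $5910$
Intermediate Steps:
$z{\left(w,j \right)} = 10 j + 10 w$ ($z{\left(w,j \right)} = 5 \left(-4 + 6\right) \left(w + j\right) = 5 \cdot 2 \left(j + w\right) = 5 \left(2 j + 2 w\right) = 10 j + 10 w$)
$J{\left(h,G \right)} = 30$ ($J{\left(h,G \right)} = - (10 \cdot 5 + 10 \left(-8\right)) = - (50 - 80) = \left(-1\right) \left(-30\right) = 30$)
$J{\left(16,-166 \right)} - \left(11596 - 17476\right) = 30 - \left(11596 - 17476\right) = 30 - -5880 = 30 + 5880 = 5910$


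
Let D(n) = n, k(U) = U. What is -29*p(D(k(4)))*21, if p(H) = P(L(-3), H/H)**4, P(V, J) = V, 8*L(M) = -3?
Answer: -49329/4096 ≈ -12.043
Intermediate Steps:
L(M) = -3/8 (L(M) = (1/8)*(-3) = -3/8)
p(H) = 81/4096 (p(H) = (-3/8)**4 = 81/4096)
-29*p(D(k(4)))*21 = -29*81/4096*21 = -2349/4096*21 = -49329/4096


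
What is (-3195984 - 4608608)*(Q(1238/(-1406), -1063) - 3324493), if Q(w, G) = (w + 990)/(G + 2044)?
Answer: 941772981866017664/36297 ≈ 2.5946e+13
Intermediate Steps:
Q(w, G) = (990 + w)/(2044 + G)
(-3195984 - 4608608)*(Q(1238/(-1406), -1063) - 3324493) = (-3195984 - 4608608)*((990 + 1238/(-1406))/(2044 - 1063) - 3324493) = -7804592*((990 + 1238*(-1/1406))/981 - 3324493) = -7804592*((990 - 619/703)/981 - 3324493) = -7804592*((1/981)*(695351/703) - 3324493) = -7804592*(695351/689643 - 3324493) = -7804592*(-2292712630648/689643) = 941772981866017664/36297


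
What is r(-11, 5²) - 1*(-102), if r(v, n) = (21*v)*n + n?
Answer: -5648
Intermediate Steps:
r(v, n) = n + 21*n*v (r(v, n) = 21*n*v + n = n + 21*n*v)
r(-11, 5²) - 1*(-102) = 5²*(1 + 21*(-11)) - 1*(-102) = 25*(1 - 231) + 102 = 25*(-230) + 102 = -5750 + 102 = -5648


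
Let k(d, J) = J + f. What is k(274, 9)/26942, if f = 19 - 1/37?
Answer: 1035/996854 ≈ 0.0010383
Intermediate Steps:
f = 702/37 (f = 19 - 1*1/37 = 19 - 1/37 = 702/37 ≈ 18.973)
k(d, J) = 702/37 + J (k(d, J) = J + 702/37 = 702/37 + J)
k(274, 9)/26942 = (702/37 + 9)/26942 = (1035/37)*(1/26942) = 1035/996854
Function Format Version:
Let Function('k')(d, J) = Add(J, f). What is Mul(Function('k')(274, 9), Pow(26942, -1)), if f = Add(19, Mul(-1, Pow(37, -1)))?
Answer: Rational(1035, 996854) ≈ 0.0010383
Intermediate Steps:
f = Rational(702, 37) (f = Add(19, Mul(-1, Rational(1, 37))) = Add(19, Rational(-1, 37)) = Rational(702, 37) ≈ 18.973)
Function('k')(d, J) = Add(Rational(702, 37), J) (Function('k')(d, J) = Add(J, Rational(702, 37)) = Add(Rational(702, 37), J))
Mul(Function('k')(274, 9), Pow(26942, -1)) = Mul(Add(Rational(702, 37), 9), Pow(26942, -1)) = Mul(Rational(1035, 37), Rational(1, 26942)) = Rational(1035, 996854)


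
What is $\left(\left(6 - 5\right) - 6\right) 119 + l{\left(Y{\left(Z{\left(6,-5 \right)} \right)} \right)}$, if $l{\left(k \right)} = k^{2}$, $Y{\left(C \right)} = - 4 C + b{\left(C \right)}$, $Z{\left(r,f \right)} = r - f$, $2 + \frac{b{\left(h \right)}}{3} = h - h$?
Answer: $1905$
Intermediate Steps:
$b{\left(h \right)} = -6$ ($b{\left(h \right)} = -6 + 3 \left(h - h\right) = -6 + 3 \cdot 0 = -6 + 0 = -6$)
$Y{\left(C \right)} = -6 - 4 C$ ($Y{\left(C \right)} = - 4 C - 6 = -6 - 4 C$)
$\left(\left(6 - 5\right) - 6\right) 119 + l{\left(Y{\left(Z{\left(6,-5 \right)} \right)} \right)} = \left(\left(6 - 5\right) - 6\right) 119 + \left(-6 - 4 \left(6 - -5\right)\right)^{2} = \left(1 - 6\right) 119 + \left(-6 - 4 \left(6 + 5\right)\right)^{2} = \left(-5\right) 119 + \left(-6 - 44\right)^{2} = -595 + \left(-6 - 44\right)^{2} = -595 + \left(-50\right)^{2} = -595 + 2500 = 1905$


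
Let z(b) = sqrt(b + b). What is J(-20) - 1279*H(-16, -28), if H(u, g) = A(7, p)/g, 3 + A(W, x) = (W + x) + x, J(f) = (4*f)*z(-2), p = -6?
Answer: -2558/7 - 160*I ≈ -365.43 - 160.0*I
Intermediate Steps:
z(b) = sqrt(2)*sqrt(b) (z(b) = sqrt(2*b) = sqrt(2)*sqrt(b))
J(f) = 8*I*f (J(f) = (4*f)*(sqrt(2)*sqrt(-2)) = (4*f)*(sqrt(2)*(I*sqrt(2))) = (4*f)*(2*I) = 8*I*f)
A(W, x) = -3 + W + 2*x (A(W, x) = -3 + ((W + x) + x) = -3 + (W + 2*x) = -3 + W + 2*x)
H(u, g) = -8/g (H(u, g) = (-3 + 7 + 2*(-6))/g = (-3 + 7 - 12)/g = -8/g)
J(-20) - 1279*H(-16, -28) = 8*I*(-20) - (-10232)/(-28) = -160*I - (-10232)*(-1)/28 = -160*I - 1279*2/7 = -160*I - 2558/7 = -2558/7 - 160*I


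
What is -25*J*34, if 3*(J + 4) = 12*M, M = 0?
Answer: 3400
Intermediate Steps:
J = -4 (J = -4 + (12*0)/3 = -4 + (⅓)*0 = -4 + 0 = -4)
-25*J*34 = -25*(-4)*34 = 100*34 = 3400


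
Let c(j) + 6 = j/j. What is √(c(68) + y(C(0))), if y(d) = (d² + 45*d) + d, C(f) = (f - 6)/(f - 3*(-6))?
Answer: I*√182/3 ≈ 4.4969*I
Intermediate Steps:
c(j) = -5 (c(j) = -6 + j/j = -6 + 1 = -5)
C(f) = (-6 + f)/(18 + f) (C(f) = (-6 + f)/(f + 18) = (-6 + f)/(18 + f))
y(d) = d² + 46*d
√(c(68) + y(C(0))) = √(-5 + ((-6 + 0)/(18 + 0))*(46 + (-6 + 0)/(18 + 0))) = √(-5 + (-6/18)*(46 - 6/18)) = √(-5 + ((1/18)*(-6))*(46 + (1/18)*(-6))) = √(-5 - (46 - ⅓)/3) = √(-5 - ⅓*137/3) = √(-5 - 137/9) = √(-182/9) = I*√182/3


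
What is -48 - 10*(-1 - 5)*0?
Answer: -48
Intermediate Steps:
-48 - 10*(-1 - 5)*0 = -48 - (-60)*0 = -48 - 10*0 = -48 + 0 = -48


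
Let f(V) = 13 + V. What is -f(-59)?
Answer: 46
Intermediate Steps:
-f(-59) = -(13 - 59) = -1*(-46) = 46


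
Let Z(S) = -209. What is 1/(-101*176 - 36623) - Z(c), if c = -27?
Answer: 11369390/54399 ≈ 209.00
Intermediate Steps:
1/(-101*176 - 36623) - Z(c) = 1/(-101*176 - 36623) - 1*(-209) = 1/(-17776 - 36623) + 209 = 1/(-54399) + 209 = -1/54399 + 209 = 11369390/54399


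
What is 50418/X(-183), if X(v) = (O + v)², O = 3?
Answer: 2801/1800 ≈ 1.5561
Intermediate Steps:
X(v) = (3 + v)²
50418/X(-183) = 50418/((3 - 183)²) = 50418/((-180)²) = 50418/32400 = 50418*(1/32400) = 2801/1800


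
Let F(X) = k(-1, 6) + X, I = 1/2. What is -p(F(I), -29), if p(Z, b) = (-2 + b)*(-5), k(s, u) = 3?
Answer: -155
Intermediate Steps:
I = ½ ≈ 0.50000
F(X) = 3 + X
p(Z, b) = 10 - 5*b
-p(F(I), -29) = -(10 - 5*(-29)) = -(10 + 145) = -1*155 = -155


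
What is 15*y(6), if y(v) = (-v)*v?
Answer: -540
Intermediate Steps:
y(v) = -v²
15*y(6) = 15*(-1*6²) = 15*(-1*36) = 15*(-36) = -540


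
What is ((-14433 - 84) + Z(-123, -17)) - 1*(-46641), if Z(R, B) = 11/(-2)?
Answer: 64237/2 ≈ 32119.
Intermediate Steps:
Z(R, B) = -11/2 (Z(R, B) = 11*(-½) = -11/2)
((-14433 - 84) + Z(-123, -17)) - 1*(-46641) = ((-14433 - 84) - 11/2) - 1*(-46641) = (-14517 - 11/2) + 46641 = -29045/2 + 46641 = 64237/2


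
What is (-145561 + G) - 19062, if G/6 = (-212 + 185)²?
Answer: -160249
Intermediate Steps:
G = 4374 (G = 6*(-212 + 185)² = 6*(-27)² = 6*729 = 4374)
(-145561 + G) - 19062 = (-145561 + 4374) - 19062 = -141187 - 19062 = -160249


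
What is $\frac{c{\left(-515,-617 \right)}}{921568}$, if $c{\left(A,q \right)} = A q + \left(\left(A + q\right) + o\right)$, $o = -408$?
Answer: $\frac{316215}{921568} \approx 0.34313$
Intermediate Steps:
$c{\left(A,q \right)} = -408 + A + q + A q$ ($c{\left(A,q \right)} = A q - \left(408 - A - q\right) = A q + \left(-408 + A + q\right) = -408 + A + q + A q$)
$\frac{c{\left(-515,-617 \right)}}{921568} = \frac{-408 - 515 - 617 - -317755}{921568} = \left(-408 - 515 - 617 + 317755\right) \frac{1}{921568} = 316215 \cdot \frac{1}{921568} = \frac{316215}{921568}$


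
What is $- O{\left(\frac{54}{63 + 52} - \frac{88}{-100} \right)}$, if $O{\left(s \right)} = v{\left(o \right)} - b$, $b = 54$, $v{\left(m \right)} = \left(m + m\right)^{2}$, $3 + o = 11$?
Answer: $-202$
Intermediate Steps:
$o = 8$ ($o = -3 + 11 = 8$)
$v{\left(m \right)} = 4 m^{2}$ ($v{\left(m \right)} = \left(2 m\right)^{2} = 4 m^{2}$)
$O{\left(s \right)} = 202$ ($O{\left(s \right)} = 4 \cdot 8^{2} - 54 = 4 \cdot 64 - 54 = 256 - 54 = 202$)
$- O{\left(\frac{54}{63 + 52} - \frac{88}{-100} \right)} = \left(-1\right) 202 = -202$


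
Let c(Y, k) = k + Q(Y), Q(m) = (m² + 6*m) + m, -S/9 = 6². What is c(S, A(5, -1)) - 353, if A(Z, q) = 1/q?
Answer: 102354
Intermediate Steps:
S = -324 (S = -9*6² = -9*36 = -324)
Q(m) = m² + 7*m
c(Y, k) = k + Y*(7 + Y)
c(S, A(5, -1)) - 353 = (1/(-1) - 324*(7 - 324)) - 353 = (-1 - 324*(-317)) - 353 = (-1 + 102708) - 353 = 102707 - 353 = 102354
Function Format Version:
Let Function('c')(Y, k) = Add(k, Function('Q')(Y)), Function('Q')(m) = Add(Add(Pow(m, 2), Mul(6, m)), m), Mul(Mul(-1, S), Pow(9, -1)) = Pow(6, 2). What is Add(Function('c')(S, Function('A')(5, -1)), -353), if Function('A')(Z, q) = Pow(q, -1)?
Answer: 102354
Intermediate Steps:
S = -324 (S = Mul(-9, Pow(6, 2)) = Mul(-9, 36) = -324)
Function('Q')(m) = Add(Pow(m, 2), Mul(7, m))
Function('c')(Y, k) = Add(k, Mul(Y, Add(7, Y)))
Add(Function('c')(S, Function('A')(5, -1)), -353) = Add(Add(Pow(-1, -1), Mul(-324, Add(7, -324))), -353) = Add(Add(-1, Mul(-324, -317)), -353) = Add(Add(-1, 102708), -353) = Add(102707, -353) = 102354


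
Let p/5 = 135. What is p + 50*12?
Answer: 1275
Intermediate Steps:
p = 675 (p = 5*135 = 675)
p + 50*12 = 675 + 50*12 = 675 + 600 = 1275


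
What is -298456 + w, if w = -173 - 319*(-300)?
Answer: -202929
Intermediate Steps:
w = 95527 (w = -173 + 95700 = 95527)
-298456 + w = -298456 + 95527 = -202929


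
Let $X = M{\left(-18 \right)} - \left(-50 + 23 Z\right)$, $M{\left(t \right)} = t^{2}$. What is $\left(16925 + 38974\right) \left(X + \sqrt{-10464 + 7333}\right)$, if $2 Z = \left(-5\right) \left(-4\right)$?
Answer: $8049456 + 55899 i \sqrt{3131} \approx 8.0495 \cdot 10^{6} + 3.1278 \cdot 10^{6} i$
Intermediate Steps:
$Z = 10$ ($Z = \frac{\left(-5\right) \left(-4\right)}{2} = \frac{1}{2} \cdot 20 = 10$)
$X = 144$ ($X = \left(-18\right)^{2} + \left(50 - 230\right) = 324 + \left(50 - 230\right) = 324 - 180 = 144$)
$\left(16925 + 38974\right) \left(X + \sqrt{-10464 + 7333}\right) = \left(16925 + 38974\right) \left(144 + \sqrt{-10464 + 7333}\right) = 55899 \left(144 + \sqrt{-3131}\right) = 55899 \left(144 + i \sqrt{3131}\right) = 8049456 + 55899 i \sqrt{3131}$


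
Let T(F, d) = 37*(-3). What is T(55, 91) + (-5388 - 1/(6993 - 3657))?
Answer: -18344665/3336 ≈ -5499.0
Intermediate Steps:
T(F, d) = -111
T(55, 91) + (-5388 - 1/(6993 - 3657)) = -111 + (-5388 - 1/(6993 - 3657)) = -111 + (-5388 - 1/3336) = -111 - 17974369/3336 = -18344665/3336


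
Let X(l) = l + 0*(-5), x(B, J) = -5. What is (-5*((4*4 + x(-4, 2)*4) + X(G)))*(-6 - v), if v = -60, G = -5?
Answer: 2430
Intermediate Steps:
X(l) = l (X(l) = l + 0 = l)
(-5*((4*4 + x(-4, 2)*4) + X(G)))*(-6 - v) = (-5*((4*4 - 5*4) - 5))*(-6 - 1*(-60)) = (-5*((16 - 20) - 5))*(-6 + 60) = -5*(-4 - 5)*54 = -5*(-9)*54 = 45*54 = 2430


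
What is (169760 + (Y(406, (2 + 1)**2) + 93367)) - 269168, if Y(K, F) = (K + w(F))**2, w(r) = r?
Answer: 166184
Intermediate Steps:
Y(K, F) = (F + K)**2 (Y(K, F) = (K + F)**2 = (F + K)**2)
(169760 + (Y(406, (2 + 1)**2) + 93367)) - 269168 = (169760 + (((2 + 1)**2 + 406)**2 + 93367)) - 269168 = (169760 + ((3**2 + 406)**2 + 93367)) - 269168 = (169760 + ((9 + 406)**2 + 93367)) - 269168 = (169760 + (415**2 + 93367)) - 269168 = (169760 + (172225 + 93367)) - 269168 = (169760 + 265592) - 269168 = 435352 - 269168 = 166184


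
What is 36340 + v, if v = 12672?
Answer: 49012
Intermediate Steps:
36340 + v = 36340 + 12672 = 49012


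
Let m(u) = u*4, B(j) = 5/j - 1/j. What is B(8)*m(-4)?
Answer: -8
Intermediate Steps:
B(j) = 4/j
m(u) = 4*u
B(8)*m(-4) = (4/8)*(4*(-4)) = (4*(⅛))*(-16) = (½)*(-16) = -8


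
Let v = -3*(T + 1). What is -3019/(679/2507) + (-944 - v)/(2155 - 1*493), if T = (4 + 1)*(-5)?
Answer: -6289878955/564249 ≈ -11147.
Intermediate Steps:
T = -25 (T = 5*(-5) = -25)
v = 72 (v = -3*(-25 + 1) = -3*(-24) = 72)
-3019/(679/2507) + (-944 - v)/(2155 - 1*493) = -3019/(679/2507) + (-944 - 1*72)/(2155 - 1*493) = -3019/(679*(1/2507)) + (-944 - 72)/(2155 - 493) = -3019/679/2507 - 1016/1662 = -3019*2507/679 - 1016*1/1662 = -7568633/679 - 508/831 = -6289878955/564249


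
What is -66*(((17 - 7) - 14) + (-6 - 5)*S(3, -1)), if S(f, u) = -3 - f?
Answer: -4092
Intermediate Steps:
-66*(((17 - 7) - 14) + (-6 - 5)*S(3, -1)) = -66*(((17 - 7) - 14) + (-6 - 5)*(-3 - 1*3)) = -66*((10 - 14) - 11*(-3 - 3)) = -66*(-4 - 11*(-6)) = -66*(-4 + 66) = -66*62 = -4092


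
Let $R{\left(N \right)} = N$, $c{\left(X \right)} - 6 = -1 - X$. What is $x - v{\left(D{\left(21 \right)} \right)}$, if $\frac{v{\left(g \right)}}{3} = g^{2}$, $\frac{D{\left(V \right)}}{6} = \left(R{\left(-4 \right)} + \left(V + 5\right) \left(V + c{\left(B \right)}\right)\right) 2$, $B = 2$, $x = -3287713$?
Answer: $-169348513$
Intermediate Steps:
$c{\left(X \right)} = 5 - X$ ($c{\left(X \right)} = 6 - \left(1 + X\right) = 5 - X$)
$D{\left(V \right)} = -48 + 12 \left(3 + V\right) \left(5 + V\right)$ ($D{\left(V \right)} = 6 \left(-4 + \left(V + 5\right) \left(V + \left(5 - 2\right)\right)\right) 2 = 6 \left(-4 + \left(5 + V\right) \left(V + \left(5 - 2\right)\right)\right) 2 = 6 \left(-4 + \left(5 + V\right) \left(V + 3\right)\right) 2 = 6 \left(-4 + \left(5 + V\right) \left(3 + V\right)\right) 2 = 6 \left(-4 + \left(3 + V\right) \left(5 + V\right)\right) 2 = 6 \left(-8 + 2 \left(3 + V\right) \left(5 + V\right)\right) = -48 + 12 \left(3 + V\right) \left(5 + V\right)$)
$v{\left(g \right)} = 3 g^{2}$
$x - v{\left(D{\left(21 \right)} \right)} = -3287713 - 3 \left(132 + 12 \cdot 21^{2} + 96 \cdot 21\right)^{2} = -3287713 - 3 \left(132 + 12 \cdot 441 + 2016\right)^{2} = -3287713 - 3 \left(132 + 5292 + 2016\right)^{2} = -3287713 - 3 \cdot 7440^{2} = -3287713 - 3 \cdot 55353600 = -3287713 - 166060800 = -169348513$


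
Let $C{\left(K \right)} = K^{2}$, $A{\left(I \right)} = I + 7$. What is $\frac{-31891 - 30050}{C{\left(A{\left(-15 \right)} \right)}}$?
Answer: $- \frac{61941}{64} \approx -967.83$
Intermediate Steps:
$A{\left(I \right)} = 7 + I$
$\frac{-31891 - 30050}{C{\left(A{\left(-15 \right)} \right)}} = \frac{-31891 - 30050}{\left(7 - 15\right)^{2}} = \frac{-31891 - 30050}{\left(-8\right)^{2}} = - \frac{61941}{64}$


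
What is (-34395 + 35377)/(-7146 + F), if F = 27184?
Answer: 491/10019 ≈ 0.049007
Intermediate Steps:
(-34395 + 35377)/(-7146 + F) = (-34395 + 35377)/(-7146 + 27184) = 982/20038 = 982*(1/20038) = 491/10019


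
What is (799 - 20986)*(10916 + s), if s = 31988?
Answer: -866103048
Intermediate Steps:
(799 - 20986)*(10916 + s) = (799 - 20986)*(10916 + 31988) = -20187*42904 = -866103048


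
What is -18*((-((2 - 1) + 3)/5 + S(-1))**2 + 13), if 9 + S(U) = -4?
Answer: -91548/25 ≈ -3661.9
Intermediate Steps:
S(U) = -13 (S(U) = -9 - 4 = -13)
-18*((-((2 - 1) + 3)/5 + S(-1))**2 + 13) = -18*((-((2 - 1) + 3)/5 - 13)**2 + 13) = -18*((-(1 + 3)*(1/5) - 13)**2 + 13) = -18*((-1*4*(1/5) - 13)**2 + 13) = -18*((-4*1/5 - 13)**2 + 13) = -18*((-4/5 - 13)**2 + 13) = -18*((-69/5)**2 + 13) = -18*(4761/25 + 13) = -18*5086/25 = -91548/25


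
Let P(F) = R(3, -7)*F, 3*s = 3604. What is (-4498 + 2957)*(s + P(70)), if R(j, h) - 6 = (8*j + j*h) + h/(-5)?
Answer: -8919308/3 ≈ -2.9731e+6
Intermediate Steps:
s = 3604/3 (s = (1/3)*3604 = 3604/3 ≈ 1201.3)
R(j, h) = 6 + 8*j - h/5 + h*j (R(j, h) = 6 + ((8*j + j*h) + h/(-5)) = 6 + ((8*j + h*j) + h*(-1/5)) = 6 + ((8*j + h*j) - h/5) = 6 + (8*j - h/5 + h*j) = 6 + 8*j - h/5 + h*j)
P(F) = 52*F/5 (P(F) = (6 + 8*3 - 1/5*(-7) - 7*3)*F = (6 + 24 + 7/5 - 21)*F = 52*F/5)
(-4498 + 2957)*(s + P(70)) = (-4498 + 2957)*(3604/3 + (52/5)*70) = -1541*(3604/3 + 728) = -1541*5788/3 = -8919308/3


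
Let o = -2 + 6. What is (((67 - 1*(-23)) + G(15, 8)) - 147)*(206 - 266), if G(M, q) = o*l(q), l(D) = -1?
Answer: 3660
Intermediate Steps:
o = 4
G(M, q) = -4 (G(M, q) = 4*(-1) = -4)
(((67 - 1*(-23)) + G(15, 8)) - 147)*(206 - 266) = (((67 - 1*(-23)) - 4) - 147)*(206 - 266) = (((67 + 23) - 4) - 147)*(-60) = ((90 - 4) - 147)*(-60) = (86 - 147)*(-60) = -61*(-60) = 3660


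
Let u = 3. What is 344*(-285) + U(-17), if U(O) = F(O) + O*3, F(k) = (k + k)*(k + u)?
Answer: -97615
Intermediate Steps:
F(k) = 2*k*(3 + k) (F(k) = (k + k)*(k + 3) = (2*k)*(3 + k) = 2*k*(3 + k))
U(O) = 3*O + 2*O*(3 + O) (U(O) = 2*O*(3 + O) + O*3 = 2*O*(3 + O) + 3*O = 3*O + 2*O*(3 + O))
344*(-285) + U(-17) = 344*(-285) - 17*(9 + 2*(-17)) = -98040 - 17*(9 - 34) = -98040 - 17*(-25) = -98040 + 425 = -97615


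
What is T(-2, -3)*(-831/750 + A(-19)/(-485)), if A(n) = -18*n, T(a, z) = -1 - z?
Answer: -43969/12125 ≈ -3.6263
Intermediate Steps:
T(-2, -3)*(-831/750 + A(-19)/(-485)) = (-1 - 1*(-3))*(-831/750 - 18*(-19)/(-485)) = (-1 + 3)*(-831*1/750 + 342*(-1/485)) = 2*(-277/250 - 342/485) = 2*(-43969/24250) = -43969/12125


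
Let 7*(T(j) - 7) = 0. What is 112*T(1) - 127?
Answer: 657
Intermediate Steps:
T(j) = 7 (T(j) = 7 + (⅐)*0 = 7 + 0 = 7)
112*T(1) - 127 = 112*7 - 127 = 784 - 127 = 657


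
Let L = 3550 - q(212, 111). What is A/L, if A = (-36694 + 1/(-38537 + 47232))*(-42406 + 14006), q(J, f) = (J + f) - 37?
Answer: 37754762265/118252 ≈ 3.1927e+5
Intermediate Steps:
q(J, f) = -37 + J + f
L = 3264 (L = 3550 - (-37 + 212 + 111) = 3550 - 1*286 = 3550 - 286 = 3264)
A = 1812228588720/1739 (A = (-36694 + 1/8695)*(-28400) = -319054329/8695*(-28400) = 1812228588720/1739 ≈ 1.0421e+9)
A/L = (1812228588720/1739)/3264 = (1812228588720/1739)*(1/3264) = 37754762265/118252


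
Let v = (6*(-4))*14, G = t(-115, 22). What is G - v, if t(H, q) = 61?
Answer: 397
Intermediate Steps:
G = 61
v = -336 (v = -24*14 = -336)
G - v = 61 - 1*(-336) = 61 + 336 = 397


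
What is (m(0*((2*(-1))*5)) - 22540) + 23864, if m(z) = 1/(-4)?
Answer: 5295/4 ≈ 1323.8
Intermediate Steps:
m(z) = -¼
(m(0*((2*(-1))*5)) - 22540) + 23864 = (-¼ - 22540) + 23864 = -90161/4 + 23864 = 5295/4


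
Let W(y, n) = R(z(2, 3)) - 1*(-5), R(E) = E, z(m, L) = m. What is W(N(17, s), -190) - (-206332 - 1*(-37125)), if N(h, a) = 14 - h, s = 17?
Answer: 169214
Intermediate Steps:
W(y, n) = 7 (W(y, n) = 2 - 1*(-5) = 2 + 5 = 7)
W(N(17, s), -190) - (-206332 - 1*(-37125)) = 7 - (-206332 - 1*(-37125)) = 7 - (-206332 + 37125) = 7 - 1*(-169207) = 7 + 169207 = 169214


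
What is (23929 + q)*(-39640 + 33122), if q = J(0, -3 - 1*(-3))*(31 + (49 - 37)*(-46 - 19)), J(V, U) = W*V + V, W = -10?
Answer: -155969222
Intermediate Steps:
J(V, U) = -9*V (J(V, U) = -10*V + V = -9*V)
q = 0 (q = (-9*0)*(31 + (49 - 37)*(-46 - 19)) = 0*(31 + 12*(-65)) = 0*(31 - 780) = 0*(-749) = 0)
(23929 + q)*(-39640 + 33122) = (23929 + 0)*(-39640 + 33122) = 23929*(-6518) = -155969222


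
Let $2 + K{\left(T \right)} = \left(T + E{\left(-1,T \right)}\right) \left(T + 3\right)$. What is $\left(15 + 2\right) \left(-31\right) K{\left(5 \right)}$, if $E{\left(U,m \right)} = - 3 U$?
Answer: $-32674$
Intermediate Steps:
$K{\left(T \right)} = -2 + \left(3 + T\right)^{2}$ ($K{\left(T \right)} = -2 + \left(T - -3\right) \left(T + 3\right) = -2 + \left(T + 3\right) \left(3 + T\right) = -2 + \left(3 + T\right) \left(3 + T\right) = -2 + \left(3 + T\right)^{2}$)
$\left(15 + 2\right) \left(-31\right) K{\left(5 \right)} = \left(15 + 2\right) \left(-31\right) \left(7 + 5^{2} + 6 \cdot 5\right) = 17 \left(-31\right) \left(7 + 25 + 30\right) = \left(-527\right) 62 = -32674$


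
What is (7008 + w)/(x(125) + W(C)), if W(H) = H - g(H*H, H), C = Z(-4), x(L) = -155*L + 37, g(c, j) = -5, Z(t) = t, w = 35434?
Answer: -42442/19337 ≈ -2.1949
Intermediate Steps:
x(L) = 37 - 155*L
C = -4
W(H) = 5 + H (W(H) = H - 1*(-5) = H + 5 = 5 + H)
(7008 + w)/(x(125) + W(C)) = (7008 + 35434)/((37 - 155*125) + (5 - 4)) = 42442/((37 - 19375) + 1) = 42442/(-19338 + 1) = 42442/(-19337) = 42442*(-1/19337) = -42442/19337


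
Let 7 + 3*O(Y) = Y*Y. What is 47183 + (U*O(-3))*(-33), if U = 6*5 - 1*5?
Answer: 46633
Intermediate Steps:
O(Y) = -7/3 + Y²/3 (O(Y) = -7/3 + (Y*Y)/3 = -7/3 + Y²/3)
U = 25 (U = 30 - 5 = 25)
47183 + (U*O(-3))*(-33) = 47183 + (25*(-7/3 + (⅓)*(-3)²))*(-33) = 47183 + (25*(-7/3 + (⅓)*9))*(-33) = 47183 + (25*(-7/3 + 3))*(-33) = 47183 + (25*(⅔))*(-33) = 47183 + (50/3)*(-33) = 47183 - 550 = 46633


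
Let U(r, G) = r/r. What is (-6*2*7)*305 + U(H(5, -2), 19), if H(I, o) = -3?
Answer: -25619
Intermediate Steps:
U(r, G) = 1
(-6*2*7)*305 + U(H(5, -2), 19) = (-6*2*7)*305 + 1 = -12*7*305 + 1 = -84*305 + 1 = -25620 + 1 = -25619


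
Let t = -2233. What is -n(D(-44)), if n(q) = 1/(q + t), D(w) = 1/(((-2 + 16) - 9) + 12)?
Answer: 17/37960 ≈ 0.00044784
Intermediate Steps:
D(w) = 1/17 (D(w) = 1/((14 - 9) + 12) = 1/(5 + 12) = 1/17)
n(q) = 1/(-2233 + q) (n(q) = 1/(q - 2233) = 1/(-2233 + q))
-n(D(-44)) = -1/(-2233 + 1/17) = -1/(-37960/17) = -1*(-17/37960) = 17/37960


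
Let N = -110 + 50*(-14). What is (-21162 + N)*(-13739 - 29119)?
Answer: 941675976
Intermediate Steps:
N = -810 (N = -110 - 700 = -810)
(-21162 + N)*(-13739 - 29119) = (-21162 - 810)*(-13739 - 29119) = -21972*(-42858) = 941675976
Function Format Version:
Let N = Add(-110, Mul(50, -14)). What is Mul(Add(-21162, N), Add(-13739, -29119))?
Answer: 941675976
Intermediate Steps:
N = -810 (N = Add(-110, -700) = -810)
Mul(Add(-21162, N), Add(-13739, -29119)) = Mul(Add(-21162, -810), Add(-13739, -29119)) = Mul(-21972, -42858) = 941675976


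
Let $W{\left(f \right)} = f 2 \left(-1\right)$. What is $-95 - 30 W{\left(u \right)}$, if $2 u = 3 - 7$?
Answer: $-215$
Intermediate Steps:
$u = -2$ ($u = \frac{3 - 7}{2} = \frac{1}{2} \left(-4\right) = -2$)
$W{\left(f \right)} = - 2 f$ ($W{\left(f \right)} = 2 f \left(-1\right) = - 2 f$)
$-95 - 30 W{\left(u \right)} = -95 - 30 \left(\left(-2\right) \left(-2\right)\right) = -95 - 120 = -215$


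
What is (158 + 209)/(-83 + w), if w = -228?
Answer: -367/311 ≈ -1.1801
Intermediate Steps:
(158 + 209)/(-83 + w) = (158 + 209)/(-83 - 228) = 367/(-311) = 367*(-1/311) = -367/311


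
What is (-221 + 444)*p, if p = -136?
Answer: -30328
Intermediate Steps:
(-221 + 444)*p = (-221 + 444)*(-136) = 223*(-136) = -30328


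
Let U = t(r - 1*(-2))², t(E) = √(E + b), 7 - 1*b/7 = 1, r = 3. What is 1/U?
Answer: 1/47 ≈ 0.021277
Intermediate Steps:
b = 42 (b = 49 - 7*1 = 49 - 7 = 42)
t(E) = √(42 + E) (t(E) = √(E + 42) = √(42 + E))
U = 47 (U = (√(42 + (3 - 1*(-2))))² = (√(42 + (3 + 2)))² = (√(42 + 5))² = (√47)² = 47)
1/U = 1/47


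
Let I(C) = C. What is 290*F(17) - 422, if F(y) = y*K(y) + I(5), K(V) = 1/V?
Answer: 1318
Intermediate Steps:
F(y) = 6 (F(y) = y/y + 5 = 1 + 5 = 6)
290*F(17) - 422 = 290*6 - 422 = 1740 - 422 = 1318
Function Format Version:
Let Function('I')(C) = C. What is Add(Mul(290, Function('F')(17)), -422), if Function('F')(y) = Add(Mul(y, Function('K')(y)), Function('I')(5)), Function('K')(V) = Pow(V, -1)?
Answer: 1318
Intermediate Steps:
Function('F')(y) = 6 (Function('F')(y) = Add(Mul(y, Pow(y, -1)), 5) = Add(1, 5) = 6)
Add(Mul(290, Function('F')(17)), -422) = Add(Mul(290, 6), -422) = Add(1740, -422) = 1318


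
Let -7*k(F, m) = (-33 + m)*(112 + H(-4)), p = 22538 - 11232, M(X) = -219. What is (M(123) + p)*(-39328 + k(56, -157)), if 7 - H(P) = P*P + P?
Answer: -2826808042/7 ≈ -4.0383e+8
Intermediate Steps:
p = 11306
H(P) = 7 - P - P² (H(P) = 7 - (P*P + P) = 7 - (P² + P) = 7 - (P + P²) = 7 + (-P - P²) = 7 - P - P²)
k(F, m) = 3531/7 - 107*m/7 (k(F, m) = -(-33 + m)*(112 + (7 - 1*(-4) - 1*(-4)²))/7 = -(-33 + m)*(112 + (7 + 4 - 1*16))/7 = -(-33 + m)*(112 + (7 + 4 - 16))/7 = -(-33 + m)*(112 - 5)/7 = -(-33 + m)*107/7 = -(-3531 + 107*m)/7 = 3531/7 - 107*m/7)
(M(123) + p)*(-39328 + k(56, -157)) = (-219 + 11306)*(-39328 + (3531/7 - 107/7*(-157))) = 11087*(-39328 + (3531/7 + 16799/7)) = 11087*(-39328 + 20330/7) = 11087*(-254966/7) = -2826808042/7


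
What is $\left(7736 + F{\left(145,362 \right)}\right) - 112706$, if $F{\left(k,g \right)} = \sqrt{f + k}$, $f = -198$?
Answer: $-104970 + i \sqrt{53} \approx -1.0497 \cdot 10^{5} + 7.2801 i$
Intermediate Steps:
$F{\left(k,g \right)} = \sqrt{-198 + k}$
$\left(7736 + F{\left(145,362 \right)}\right) - 112706 = \left(7736 + \sqrt{-198 + 145}\right) - 112706 = \left(7736 + \sqrt{-53}\right) - 112706 = \left(7736 + i \sqrt{53}\right) - 112706 = -104970 + i \sqrt{53}$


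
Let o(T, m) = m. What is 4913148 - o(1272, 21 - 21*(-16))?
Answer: 4912791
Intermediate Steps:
4913148 - o(1272, 21 - 21*(-16)) = 4913148 - (21 - 21*(-16)) = 4913148 - (21 + 336) = 4913148 - 1*357 = 4913148 - 357 = 4912791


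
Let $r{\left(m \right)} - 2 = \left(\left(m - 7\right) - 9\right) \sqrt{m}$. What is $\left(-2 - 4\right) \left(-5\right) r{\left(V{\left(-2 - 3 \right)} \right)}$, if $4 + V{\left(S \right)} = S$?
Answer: $60 - 2250 i \approx 60.0 - 2250.0 i$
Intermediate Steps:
$V{\left(S \right)} = -4 + S$
$r{\left(m \right)} = 2 + \sqrt{m} \left(-16 + m\right)$ ($r{\left(m \right)} = 2 + \left(\left(m - 7\right) - 9\right) \sqrt{m} = 2 + \left(\left(-7 + m\right) - 9\right) \sqrt{m} = 2 + \left(-16 + m\right) \sqrt{m} = 2 + \sqrt{m} \left(-16 + m\right)$)
$\left(-2 - 4\right) \left(-5\right) r{\left(V{\left(-2 - 3 \right)} \right)} = \left(-2 - 4\right) \left(-5\right) \left(2 + \left(-4 - 5\right)^{\frac{3}{2}} - 16 \sqrt{-4 - 5}\right) = \left(-6\right) \left(-5\right) \left(2 + \left(-4 - 5\right)^{\frac{3}{2}} - 16 \sqrt{-4 - 5}\right) = 30 \left(2 + \left(-9\right)^{\frac{3}{2}} - 16 \sqrt{-9}\right) = 30 \left(2 - 27 i - 16 \cdot 3 i\right) = 30 \left(2 - 27 i - 48 i\right) = 30 \left(2 - 75 i\right) = 60 - 2250 i$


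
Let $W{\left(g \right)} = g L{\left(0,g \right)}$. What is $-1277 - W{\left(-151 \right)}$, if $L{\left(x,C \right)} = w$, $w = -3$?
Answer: $-1730$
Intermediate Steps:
$L{\left(x,C \right)} = -3$
$W{\left(g \right)} = - 3 g$ ($W{\left(g \right)} = g \left(-3\right) = - 3 g$)
$-1277 - W{\left(-151 \right)} = -1277 - \left(-3\right) \left(-151\right) = -1277 - 453 = -1730$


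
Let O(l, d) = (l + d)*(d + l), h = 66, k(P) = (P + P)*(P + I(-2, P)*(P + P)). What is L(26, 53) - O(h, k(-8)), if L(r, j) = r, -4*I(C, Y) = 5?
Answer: -15850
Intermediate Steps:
I(C, Y) = -5/4 (I(C, Y) = -¼*5 = -5/4)
k(P) = -3*P² (k(P) = (P + P)*(P - 5*(P + P)/4) = (2*P)*(P - 5*P/2) = (2*P)*(-3*P/2) = -3*P²)
O(l, d) = (d + l)² (O(l, d) = (d + l)*(d + l) = (d + l)²)
L(26, 53) - O(h, k(-8)) = 26 - (-3*(-8)² + 66)² = 26 - (-3*64 + 66)² = 26 - (-192 + 66)² = 26 - 1*(-126)² = 26 - 1*15876 = 26 - 15876 = -15850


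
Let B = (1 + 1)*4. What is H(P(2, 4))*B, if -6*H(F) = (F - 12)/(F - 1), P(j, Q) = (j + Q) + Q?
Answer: 8/27 ≈ 0.29630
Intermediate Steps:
P(j, Q) = j + 2*Q (P(j, Q) = (Q + j) + Q = j + 2*Q)
H(F) = -(-12 + F)/(6*(-1 + F)) (H(F) = -(F - 12)/(6*(F - 1)) = -(-12 + F)/(6*(-1 + F)))
B = 8 (B = 2*4 = 8)
H(P(2, 4))*B = ((12 - (2 + 2*4))/(6*(-1 + (2 + 2*4))))*8 = ((12 - (2 + 8))/(6*(-1 + (2 + 8))))*8 = ((12 - 1*10)/(6*(-1 + 10)))*8 = ((⅙)*(12 - 10)/9)*8 = ((⅙)*(⅑)*2)*8 = (1/27)*8 = 8/27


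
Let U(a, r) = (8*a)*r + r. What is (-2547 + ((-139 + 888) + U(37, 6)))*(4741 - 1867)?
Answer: -45984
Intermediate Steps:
U(a, r) = r + 8*a*r (U(a, r) = 8*a*r + r = r + 8*a*r)
(-2547 + ((-139 + 888) + U(37, 6)))*(4741 - 1867) = (-2547 + ((-139 + 888) + 6*(1 + 8*37)))*(4741 - 1867) = (-2547 + (749 + 6*(1 + 296)))*2874 = (-2547 + (749 + 6*297))*2874 = (-2547 + (749 + 1782))*2874 = (-2547 + 2531)*2874 = -16*2874 = -45984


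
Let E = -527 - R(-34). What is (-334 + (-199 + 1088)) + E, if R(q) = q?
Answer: 62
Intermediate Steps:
E = -493 (E = -527 - 1*(-34) = -527 + 34 = -493)
(-334 + (-199 + 1088)) + E = (-334 + (-199 + 1088)) - 493 = (-334 + 889) - 493 = 555 - 493 = 62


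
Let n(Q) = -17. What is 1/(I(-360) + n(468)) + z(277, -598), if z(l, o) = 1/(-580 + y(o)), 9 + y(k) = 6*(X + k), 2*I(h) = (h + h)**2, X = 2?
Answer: -255018/1079497195 ≈ -0.00023624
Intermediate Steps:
I(h) = 2*h**2 (I(h) = (h + h)**2/2 = (2*h)**2/2 = (4*h**2)/2 = 2*h**2)
y(k) = 3 + 6*k (y(k) = -9 + 6*(2 + k) = -9 + (12 + 6*k) = 3 + 6*k)
z(l, o) = 1/(-577 + 6*o) (z(l, o) = 1/(-580 + (3 + 6*o)) = 1/(-577 + 6*o))
1/(I(-360) + n(468)) + z(277, -598) = 1/(2*(-360)**2 - 17) + 1/(-577 + 6*(-598)) = 1/(2*129600 - 17) + 1/(-577 - 3588) = 1/(259200 - 17) + 1/(-4165) = 1/259183 - 1/4165 = -255018/1079497195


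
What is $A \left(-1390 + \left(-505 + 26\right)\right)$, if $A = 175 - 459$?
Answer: $530796$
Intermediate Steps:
$A = -284$ ($A = 175 - 459 = -284$)
$A \left(-1390 + \left(-505 + 26\right)\right) = - 284 \left(-1390 + \left(-505 + 26\right)\right) = - 284 \left(-1390 - 479\right) = \left(-284\right) \left(-1869\right) = 530796$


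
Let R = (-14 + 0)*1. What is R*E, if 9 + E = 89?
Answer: -1120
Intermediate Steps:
E = 80 (E = -9 + 89 = 80)
R = -14 (R = -14*1 = -14)
R*E = -14*80 = -1120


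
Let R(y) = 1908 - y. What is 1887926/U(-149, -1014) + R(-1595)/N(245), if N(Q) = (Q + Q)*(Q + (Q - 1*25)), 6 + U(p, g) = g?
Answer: -115634507/62475 ≈ -1850.9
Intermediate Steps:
U(p, g) = -6 + g
N(Q) = 2*Q*(-25 + 2*Q) (N(Q) = (2*Q)*(Q + (Q - 25)) = (2*Q)*(Q + (-25 + Q)) = (2*Q)*(-25 + 2*Q) = 2*Q*(-25 + 2*Q))
1887926/U(-149, -1014) + R(-1595)/N(245) = 1887926/(-6 - 1014) + (1908 - 1*(-1595))/((2*245*(-25 + 2*245))) = 1887926/(-1020) + (1908 + 1595)/((2*245*(-25 + 490))) = 1887926*(-1/1020) + 3503/((2*245*465)) = -943963/510 + 3503/227850 = -943963/510 + 3503*(1/227850) = -943963/510 + 113/7350 = -115634507/62475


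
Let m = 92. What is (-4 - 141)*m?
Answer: -13340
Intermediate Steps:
(-4 - 141)*m = (-4 - 141)*92 = -145*92 = -13340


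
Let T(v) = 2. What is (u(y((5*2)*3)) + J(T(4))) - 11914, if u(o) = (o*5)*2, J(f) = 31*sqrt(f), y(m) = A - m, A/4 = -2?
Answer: -12294 + 31*sqrt(2) ≈ -12250.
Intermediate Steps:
A = -8 (A = 4*(-2) = -8)
y(m) = -8 - m
u(o) = 10*o (u(o) = (5*o)*2 = 10*o)
(u(y((5*2)*3)) + J(T(4))) - 11914 = (10*(-8 - 5*2*3) + 31*sqrt(2)) - 11914 = (10*(-8 - 10*3) + 31*sqrt(2)) - 11914 = (10*(-8 - 1*30) + 31*sqrt(2)) - 11914 = (10*(-8 - 30) + 31*sqrt(2)) - 11914 = (10*(-38) + 31*sqrt(2)) - 11914 = (-380 + 31*sqrt(2)) - 11914 = -12294 + 31*sqrt(2)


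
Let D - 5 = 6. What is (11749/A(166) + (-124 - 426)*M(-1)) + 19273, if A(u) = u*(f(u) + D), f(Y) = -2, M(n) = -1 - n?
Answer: 28805611/1494 ≈ 19281.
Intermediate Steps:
D = 11 (D = 5 + 6 = 11)
A(u) = 9*u (A(u) = u*(-2 + 11) = u*9 = 9*u)
(11749/A(166) + (-124 - 426)*M(-1)) + 19273 = (11749/((9*166)) + (-124 - 426)*(-1 - 1*(-1))) + 19273 = (11749/1494 - 550*(-1 + 1)) + 19273 = (11749*(1/1494) - 550*0) + 19273 = (11749/1494 + 0) + 19273 = 11749/1494 + 19273 = 28805611/1494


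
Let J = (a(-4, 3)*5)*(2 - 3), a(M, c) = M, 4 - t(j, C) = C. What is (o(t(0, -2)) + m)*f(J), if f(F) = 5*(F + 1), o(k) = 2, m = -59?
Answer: -5985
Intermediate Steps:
t(j, C) = 4 - C
J = 20 (J = (-4*5)*(2 - 3) = -20*(-1) = 20)
f(F) = 5 + 5*F (f(F) = 5*(1 + F) = 5 + 5*F)
(o(t(0, -2)) + m)*f(J) = (2 - 59)*(5 + 5*20) = -57*(5 + 100) = -57*105 = -5985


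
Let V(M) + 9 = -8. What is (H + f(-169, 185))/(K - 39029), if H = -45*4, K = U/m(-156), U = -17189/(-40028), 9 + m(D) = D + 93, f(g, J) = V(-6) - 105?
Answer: 870368832/112482219653 ≈ 0.0077378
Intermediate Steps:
V(M) = -17 (V(M) = -9 - 8 = -17)
f(g, J) = -122 (f(g, J) = -17 - 105 = -122)
m(D) = 84 + D (m(D) = -9 + (D + 93) = -9 + (93 + D) = 84 + D)
U = 17189/40028 (U = -17189*(-1/40028) = 17189/40028 ≈ 0.42942)
K = -17189/2882016 (K = 17189/(40028*(84 - 156)) = (17189/40028)/(-72) = (17189/40028)*(-1/72) = -17189/2882016 ≈ -0.0059642)
H = -180
(H + f(-169, 185))/(K - 39029) = (-180 - 122)/(-17189/2882016 - 39029) = -302/(-112482219653/2882016) = -302*(-2882016/112482219653) = 870368832/112482219653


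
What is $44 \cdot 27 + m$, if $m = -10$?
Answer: $1178$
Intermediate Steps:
$44 \cdot 27 + m = 44 \cdot 27 - 10 = 1188 - 10 = 1178$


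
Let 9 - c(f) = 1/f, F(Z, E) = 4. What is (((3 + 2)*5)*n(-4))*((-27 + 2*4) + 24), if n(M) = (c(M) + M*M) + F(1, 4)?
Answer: 14625/4 ≈ 3656.3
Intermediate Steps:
c(f) = 9 - 1/f
n(M) = 13 + M² - 1/M (n(M) = ((9 - 1/M) + M*M) + 4 = ((9 - 1/M) + M²) + 4 = (9 + M² - 1/M) + 4 = 13 + M² - 1/M)
(((3 + 2)*5)*n(-4))*((-27 + 2*4) + 24) = (((3 + 2)*5)*(13 + (-4)² - 1/(-4)))*((-27 + 2*4) + 24) = ((5*5)*(13 + 16 - 1*(-¼)))*((-27 + 8) + 24) = (25*(13 + 16 + ¼))*(-19 + 24) = (25*(117/4))*5 = (2925/4)*5 = 14625/4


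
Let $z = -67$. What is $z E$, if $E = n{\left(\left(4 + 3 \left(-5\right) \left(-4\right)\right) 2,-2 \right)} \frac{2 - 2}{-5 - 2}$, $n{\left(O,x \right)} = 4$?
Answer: $0$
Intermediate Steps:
$E = 0$ ($E = 4 \frac{2 - 2}{-5 - 2} = 4 \frac{0}{-7} = 4 \cdot 0 \left(- \frac{1}{7}\right) = 4 \cdot 0 = 0$)
$z E = \left(-67\right) 0 = 0$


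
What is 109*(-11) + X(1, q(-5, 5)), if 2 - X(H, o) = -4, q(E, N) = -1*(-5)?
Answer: -1193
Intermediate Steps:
q(E, N) = 5
X(H, o) = 6 (X(H, o) = 2 - 1*(-4) = 2 + 4 = 6)
109*(-11) + X(1, q(-5, 5)) = 109*(-11) + 6 = -1199 + 6 = -1193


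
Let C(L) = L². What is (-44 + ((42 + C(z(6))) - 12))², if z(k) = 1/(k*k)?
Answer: 329168449/1679616 ≈ 195.98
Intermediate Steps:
z(k) = k⁻²
(-44 + ((42 + C(z(6))) - 12))² = (-44 + ((42 + (6⁻²)²) - 12))² = (-44 + ((42 + (1/36)²) - 12))² = (-44 + ((42 + 1/1296) - 12))² = (-44 + (54433/1296 - 12))² = (-44 + 38881/1296)² = (-18143/1296)² = 329168449/1679616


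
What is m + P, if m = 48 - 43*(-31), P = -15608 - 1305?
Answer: -15532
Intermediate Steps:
P = -16913
m = 1381 (m = 48 + 1333 = 1381)
m + P = 1381 - 16913 = -15532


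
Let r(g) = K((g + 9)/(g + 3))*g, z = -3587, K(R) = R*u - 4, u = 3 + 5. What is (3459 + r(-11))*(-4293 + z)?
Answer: -27430280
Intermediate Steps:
u = 8
K(R) = -4 + 8*R (K(R) = R*8 - 4 = 8*R - 4 = -4 + 8*R)
r(g) = g*(-4 + 8*(9 + g)/(3 + g)) (r(g) = (-4 + 8*((g + 9)/(g + 3)))*g = (-4 + 8*((9 + g)/(3 + g)))*g = (-4 + 8*(9 + g)/(3 + g))*g = g*(-4 + 8*(9 + g)/(3 + g)))
(3459 + r(-11))*(-4293 + z) = (3459 + 4*(-11)*(15 - 11)/(3 - 11))*(-4293 - 3587) = (3459 + 4*(-11)*4/(-8))*(-7880) = (3459 + 4*(-11)*(-⅛)*4)*(-7880) = (3459 + 22)*(-7880) = 3481*(-7880) = -27430280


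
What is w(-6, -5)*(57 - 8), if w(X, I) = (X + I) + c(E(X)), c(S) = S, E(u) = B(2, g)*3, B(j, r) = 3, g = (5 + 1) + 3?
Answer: -98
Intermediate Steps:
g = 9 (g = 6 + 3 = 9)
E(u) = 9 (E(u) = 3*3 = 9)
w(X, I) = 9 + I + X (w(X, I) = (X + I) + 9 = (I + X) + 9 = 9 + I + X)
w(-6, -5)*(57 - 8) = (9 - 5 - 6)*(57 - 8) = -2*49 = -98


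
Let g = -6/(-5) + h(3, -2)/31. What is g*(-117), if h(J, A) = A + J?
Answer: -22347/155 ≈ -144.17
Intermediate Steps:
g = 191/155 (g = -6/(-5) + (-2 + 3)/31 = -6*(-1/5) + 1*(1/31) = 6/5 + 1/31 = 191/155 ≈ 1.2323)
g*(-117) = (191/155)*(-117) = -22347/155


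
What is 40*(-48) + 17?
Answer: -1903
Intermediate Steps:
40*(-48) + 17 = -1920 + 17 = -1903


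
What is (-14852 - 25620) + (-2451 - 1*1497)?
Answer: -44420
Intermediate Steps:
(-14852 - 25620) + (-2451 - 1*1497) = -40472 + (-2451 - 1497) = -40472 - 3948 = -44420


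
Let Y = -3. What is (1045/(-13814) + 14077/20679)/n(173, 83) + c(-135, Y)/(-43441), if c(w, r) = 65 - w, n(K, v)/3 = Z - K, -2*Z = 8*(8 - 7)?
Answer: -37845842970443/6589361286111726 ≈ -0.0057435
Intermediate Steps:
Z = -4 (Z = -4*(8 - 7) = -4 ≈ -4.0000)
n(K, v) = -12 - 3*K (n(K, v) = 3*(-4 - K) = -12 - 3*K)
(1045/(-13814) + 14077/20679)/n(173, 83) + c(-135, Y)/(-43441) = (1045/(-13814) + 14077/20679)/(-12 - 3*173) + (65 - 1*(-135))/(-43441) = (1045*(-1/13814) + 14077*(1/20679))/(-12 - 519) + (65 + 135)*(-1/43441) = (-1045/13814 + 14077/20679)/(-531) + 200*(-1/43441) = (172850123/285659706)*(-1/531) - 200/43441 = -172850123/151685303886 - 200/43441 = -37845842970443/6589361286111726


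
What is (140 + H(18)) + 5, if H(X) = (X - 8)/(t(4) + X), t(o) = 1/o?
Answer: 10625/73 ≈ 145.55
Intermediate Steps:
H(X) = (-8 + X)/(¼ + X) (H(X) = (X - 8)/(1/4 + X) = (-8 + X)/(¼ + X))
(140 + H(18)) + 5 = (140 + 4*(-8 + 18)/(1 + 4*18)) + 5 = (140 + 4*10/(1 + 72)) + 5 = (140 + 4*10/73) + 5 = (140 + 4*(1/73)*10) + 5 = (140 + 40/73) + 5 = 10260/73 + 5 = 10625/73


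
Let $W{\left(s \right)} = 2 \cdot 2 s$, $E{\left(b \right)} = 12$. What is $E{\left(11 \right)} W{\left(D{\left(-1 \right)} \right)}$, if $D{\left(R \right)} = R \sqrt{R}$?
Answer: $- 48 i \approx - 48.0 i$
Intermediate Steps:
$D{\left(R \right)} = R^{\frac{3}{2}}$
$W{\left(s \right)} = 4 s$
$E{\left(11 \right)} W{\left(D{\left(-1 \right)} \right)} = 12 \cdot 4 \left(-1\right)^{\frac{3}{2}} = 12 \cdot 4 \left(- i\right) = 12 \left(- 4 i\right) = - 48 i$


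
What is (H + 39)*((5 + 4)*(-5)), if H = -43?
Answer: 180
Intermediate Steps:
(H + 39)*((5 + 4)*(-5)) = (-43 + 39)*((5 + 4)*(-5)) = -36*(-5) = -4*(-45) = 180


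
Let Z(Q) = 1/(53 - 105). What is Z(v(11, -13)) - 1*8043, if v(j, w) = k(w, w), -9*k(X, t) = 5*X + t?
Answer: -418237/52 ≈ -8043.0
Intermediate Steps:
k(X, t) = -5*X/9 - t/9 (k(X, t) = -(5*X + t)/9 = -(t + 5*X)/9 = -5*X/9 - t/9)
v(j, w) = -2*w/3 (v(j, w) = -5*w/9 - w/9 = -2*w/3)
Z(Q) = -1/52 (Z(Q) = 1/(-52) = -1/52)
Z(v(11, -13)) - 1*8043 = -1/52 - 1*8043 = -1/52 - 8043 = -418237/52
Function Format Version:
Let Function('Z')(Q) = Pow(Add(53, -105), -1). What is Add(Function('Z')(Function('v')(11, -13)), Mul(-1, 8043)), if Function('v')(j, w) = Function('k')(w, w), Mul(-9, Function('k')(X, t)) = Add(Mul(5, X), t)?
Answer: Rational(-418237, 52) ≈ -8043.0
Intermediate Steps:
Function('k')(X, t) = Add(Mul(Rational(-5, 9), X), Mul(Rational(-1, 9), t)) (Function('k')(X, t) = Mul(Rational(-1, 9), Add(Mul(5, X), t)) = Mul(Rational(-1, 9), Add(t, Mul(5, X))) = Add(Mul(Rational(-5, 9), X), Mul(Rational(-1, 9), t)))
Function('v')(j, w) = Mul(Rational(-2, 3), w) (Function('v')(j, w) = Add(Mul(Rational(-5, 9), w), Mul(Rational(-1, 9), w)) = Mul(Rational(-2, 3), w))
Function('Z')(Q) = Rational(-1, 52) (Function('Z')(Q) = Pow(-52, -1) = Rational(-1, 52))
Add(Function('Z')(Function('v')(11, -13)), Mul(-1, 8043)) = Add(Rational(-1, 52), Mul(-1, 8043)) = Add(Rational(-1, 52), -8043) = Rational(-418237, 52)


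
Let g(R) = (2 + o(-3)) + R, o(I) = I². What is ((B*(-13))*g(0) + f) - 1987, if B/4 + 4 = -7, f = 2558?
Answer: 6863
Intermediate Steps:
B = -44 (B = -16 + 4*(-7) = -16 - 28 = -44)
g(R) = 11 + R (g(R) = (2 + (-3)²) + R = (2 + 9) + R = 11 + R)
((B*(-13))*g(0) + f) - 1987 = ((-44*(-13))*(11 + 0) + 2558) - 1987 = (572*11 + 2558) - 1987 = (6292 + 2558) - 1987 = 8850 - 1987 = 6863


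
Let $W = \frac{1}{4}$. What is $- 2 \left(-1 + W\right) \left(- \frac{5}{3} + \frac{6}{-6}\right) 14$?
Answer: $-56$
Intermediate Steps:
$W = \frac{1}{4} \approx 0.25$
$- 2 \left(-1 + W\right) \left(- \frac{5}{3} + \frac{6}{-6}\right) 14 = - 2 \left(-1 + \frac{1}{4}\right) \left(- \frac{5}{3} + \frac{6}{-6}\right) 14 = \left(-2\right) \left(- \frac{3}{4}\right) \left(\left(-5\right) \frac{1}{3} + 6 \left(- \frac{1}{6}\right)\right) 14 = \frac{3 \left(- \frac{5}{3} - 1\right)}{2} \cdot 14 = \frac{3}{2} \left(- \frac{8}{3}\right) 14 = \left(-4\right) 14 = -56$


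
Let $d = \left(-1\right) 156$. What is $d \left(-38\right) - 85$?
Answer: $5843$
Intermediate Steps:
$d = -156$
$d \left(-38\right) - 85 = \left(-156\right) \left(-38\right) - 85 = 5928 - 85 = 5843$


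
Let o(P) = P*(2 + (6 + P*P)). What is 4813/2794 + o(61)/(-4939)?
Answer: -55616089/1254506 ≈ -44.333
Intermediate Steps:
o(P) = P*(8 + P²) (o(P) = P*(2 + (6 + P²)) = P*(8 + P²))
4813/2794 + o(61)/(-4939) = 4813/2794 + (61*(8 + 61²))/(-4939) = 4813*(1/2794) + (61*(8 + 3721))*(-1/4939) = 4813/2794 + (61*3729)*(-1/4939) = 4813/2794 + 227469*(-1/4939) = 4813/2794 - 20679/449 = -55616089/1254506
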